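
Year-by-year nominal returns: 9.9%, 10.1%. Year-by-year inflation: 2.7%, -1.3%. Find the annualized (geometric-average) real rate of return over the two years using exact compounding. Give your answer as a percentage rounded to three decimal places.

Nominal growth factor = 1.0990 × 1.1010 = 1.20999900
Price-level growth factor = 1.0270 × 0.9870 = 1.01364900
Real growth factor = 1.20999900 / 1.01364900 = 1.19370611
Annualized real rate = 1.19370611^(1/2) − 1 = 9.2569% → 9.257%.

9.257%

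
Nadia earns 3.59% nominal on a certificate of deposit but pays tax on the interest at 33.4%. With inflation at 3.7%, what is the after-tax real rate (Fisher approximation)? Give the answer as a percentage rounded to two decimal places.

-1.31%

After-tax nominal return = 3.59% × (1 − 0.334) = 2.39094%.
r ≈ 2.39094% − 3.7% → -1.31%.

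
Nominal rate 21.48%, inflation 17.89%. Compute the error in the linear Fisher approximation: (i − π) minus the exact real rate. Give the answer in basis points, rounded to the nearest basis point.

54 basis points

Approximate: r ≈ 21.480% − 17.890% = 3.5900%
Exact: (1 + 0.2148)/(1 + 0.1789) − 1 = 3.0452%
Error = 3.5900% − 3.0452% = 0.5448% → 54 basis points.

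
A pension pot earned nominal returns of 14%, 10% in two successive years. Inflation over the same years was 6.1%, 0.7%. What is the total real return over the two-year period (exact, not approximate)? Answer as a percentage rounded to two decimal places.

17.37%

Nominal growth factor = 1.1400 × 1.1000 = 1.254000
Price-level growth factor = 1.0610 × 1.0070 = 1.068427
Real growth factor = 1.254000 / 1.068427 = 1.173688
Total real return = 1.173688 − 1 → 17.37%.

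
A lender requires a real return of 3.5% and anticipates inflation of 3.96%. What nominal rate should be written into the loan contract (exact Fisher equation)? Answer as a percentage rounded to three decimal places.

(1 + i) = (1 + r)(1 + π) = 1.03500 × 1.03960 = 1.075986
i = 1.075986 − 1, so the required nominal rate is 7.599%.

7.599%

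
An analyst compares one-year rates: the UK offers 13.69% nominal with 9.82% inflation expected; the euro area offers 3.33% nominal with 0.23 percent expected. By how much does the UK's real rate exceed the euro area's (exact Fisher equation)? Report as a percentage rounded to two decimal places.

0.43%

The UK: (1 + 0.1369)/(1 + 0.0982) − 1 = 3.5239%
The euro area: (1 + 0.0333)/(1 + 0.0023) − 1 = 3.0929%
Differential = 3.5239% − 3.0929% = 0.4311% → 0.43%.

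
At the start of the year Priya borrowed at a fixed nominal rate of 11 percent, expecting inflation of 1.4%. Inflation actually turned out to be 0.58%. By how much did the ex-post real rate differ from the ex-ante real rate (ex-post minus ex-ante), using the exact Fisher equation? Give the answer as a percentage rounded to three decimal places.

Ex-ante: (1 + 0.1100)/(1 + 0.0140) − 1 = 9.46746%
Ex-post: (1 + 0.1100)/(1 + 0.0058) − 1 = 10.35991%
Difference (ex-post − ex-ante) = 0.89246% → 0.892%.

0.892%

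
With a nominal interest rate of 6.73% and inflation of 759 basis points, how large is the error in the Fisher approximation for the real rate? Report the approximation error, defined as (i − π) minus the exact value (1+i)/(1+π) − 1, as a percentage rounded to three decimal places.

-0.061%

Approximate: r ≈ 6.730% − 7.590% = -0.8600%
Exact: (1 + 0.0673)/(1 + 0.0759) − 1 = -0.7993%
Error = -0.8600% − (-0.7993%) = -0.0607% → -0.061%.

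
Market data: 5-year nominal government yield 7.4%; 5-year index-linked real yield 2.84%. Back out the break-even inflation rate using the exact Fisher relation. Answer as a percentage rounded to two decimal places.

4.43%

(1 + π) = (1 + i)/(1 + r) = 1.07400 / 1.02840 = 1.044341
Break-even inflation = 1.044341 − 1 → 4.43%.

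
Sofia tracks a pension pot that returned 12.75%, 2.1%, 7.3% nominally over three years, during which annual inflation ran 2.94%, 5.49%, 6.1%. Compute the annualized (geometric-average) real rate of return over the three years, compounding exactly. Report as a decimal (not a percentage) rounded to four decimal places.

0.0235

Nominal growth factor = 1.1275 × 1.0210 × 1.0730 = 1.23521346
Price-level growth factor = 1.0294 × 1.0549 × 1.0610 = 1.15215482
Real growth factor = 1.23521346 / 1.15215482 = 1.07208983
Annualized real rate = 1.07208983^(1/3) − 1 = 2.3475% → 0.0235.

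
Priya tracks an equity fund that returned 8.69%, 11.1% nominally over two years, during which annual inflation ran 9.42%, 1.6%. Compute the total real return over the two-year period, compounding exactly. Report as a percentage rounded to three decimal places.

8.621%

Compound the nominal returns: 1.0869 × 1.1110 = 1.207546.
Compound inflation: 1.0942 × 1.0160 = 1.111707.
Deflate: 1.207546 / 1.111707 = 1.086209.
Total real return = 1.086209 − 1 → 8.621%.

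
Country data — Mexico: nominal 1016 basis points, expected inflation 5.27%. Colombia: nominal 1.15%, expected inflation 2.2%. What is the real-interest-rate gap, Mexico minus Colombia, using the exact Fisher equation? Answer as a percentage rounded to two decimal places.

5.67%

Mexico: (1 + 0.1016)/(1 + 0.0527) − 1 = 4.6452%
Colombia: (1 + 0.0115)/(1 + 0.0220) − 1 = -1.0274%
Differential = 4.6452% − (-1.0274%) = 5.6726% → 5.67%.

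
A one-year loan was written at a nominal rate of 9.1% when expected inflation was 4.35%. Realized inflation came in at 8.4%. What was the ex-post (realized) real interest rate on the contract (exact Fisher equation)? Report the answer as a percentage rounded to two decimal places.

Ex-post: (1 + 0.0910)/(1 + 0.0840) − 1 = 0.6458%
So the realized real rate is 0.65%.

0.65%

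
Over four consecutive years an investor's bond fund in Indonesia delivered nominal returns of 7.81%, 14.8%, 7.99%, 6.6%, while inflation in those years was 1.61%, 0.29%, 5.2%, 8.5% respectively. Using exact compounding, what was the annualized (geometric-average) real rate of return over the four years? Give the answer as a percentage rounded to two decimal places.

Nominal growth factor = 1.0781 × 1.1480 × 1.0799 × 1.0660 = 1.42475989
Price-level growth factor = 1.0161 × 1.0029 × 1.0520 × 1.0850 = 1.16316027
Real growth factor = 1.42475989 / 1.16316027 = 1.22490419
Annualized real rate = 1.22490419^(1/4) − 1 = 5.2024% → 5.20%.

5.20%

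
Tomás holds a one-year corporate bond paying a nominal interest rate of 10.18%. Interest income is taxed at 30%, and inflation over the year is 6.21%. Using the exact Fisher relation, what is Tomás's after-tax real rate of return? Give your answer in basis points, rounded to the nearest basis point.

After-tax nominal return = 10.18% × (1 − 0.3) = 7.1260%.
1 + r = 1.07126 / 1.06210 = 1.008624
After-tax real rate = 1.008624 − 1 → 86 basis points.

86 basis points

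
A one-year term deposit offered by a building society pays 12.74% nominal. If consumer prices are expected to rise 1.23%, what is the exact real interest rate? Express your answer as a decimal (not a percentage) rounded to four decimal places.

By the Fisher relation, 1 + r = (1 + i)/(1 + π).
1 + r = 1.12740 / 1.01230 = 1.113701
r = 1.113701 − 1 = 11.3701%, i.e. 0.1137.

0.1137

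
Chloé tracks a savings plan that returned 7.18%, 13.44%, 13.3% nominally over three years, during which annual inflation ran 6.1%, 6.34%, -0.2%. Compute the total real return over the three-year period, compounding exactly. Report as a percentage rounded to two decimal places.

22.34%

Nominal growth factor = 1.0718 × 1.1344 × 1.1330 = 1.377558
Price-level growth factor = 1.0610 × 1.0634 × 0.9980 = 1.126011
Real growth factor = 1.377558 / 1.126011 = 1.223397
Total real return = 1.223397 − 1 → 22.34%.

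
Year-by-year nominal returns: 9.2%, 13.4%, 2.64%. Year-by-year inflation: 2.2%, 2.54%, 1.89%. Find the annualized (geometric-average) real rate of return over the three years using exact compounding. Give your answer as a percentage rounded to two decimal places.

5.98%

Compound the nominal returns: 1.0920 × 1.1340 × 1.0264 = 1.27101986.
Compound inflation: 1.0220 × 1.0254 × 1.0189 = 1.06776522.
Deflate: 1.27101986 / 1.06776522 = 1.19035518.
Annualized real rate = 1.19035518^(1/3) − 1 = 5.9804% → 5.98%.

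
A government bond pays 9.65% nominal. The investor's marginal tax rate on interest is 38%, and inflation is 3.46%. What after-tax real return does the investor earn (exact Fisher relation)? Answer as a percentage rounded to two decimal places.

After-tax nominal return = 9.65% × (1 − 0.38) = 5.9830%.
1 + r = 1.05983 / 1.03460 = 1.024386
After-tax real rate = 1.024386 − 1 → 2.44%.

2.44%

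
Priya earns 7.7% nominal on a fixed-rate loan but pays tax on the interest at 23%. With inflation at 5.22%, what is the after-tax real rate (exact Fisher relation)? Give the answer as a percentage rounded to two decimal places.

0.67%

After-tax nominal return = 7.7% × (1 − 0.23) = 5.9290%.
1 + r = 1.05929 / 1.05220 = 1.006738
After-tax real rate = 1.006738 − 1 → 0.67%.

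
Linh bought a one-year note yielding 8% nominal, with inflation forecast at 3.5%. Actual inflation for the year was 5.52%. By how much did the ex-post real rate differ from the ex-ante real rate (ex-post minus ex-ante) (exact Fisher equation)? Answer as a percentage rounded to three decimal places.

-1.998%

Ex-ante: (1 + 0.0800)/(1 + 0.0350) − 1 = 4.3478%
Ex-post: (1 + 0.0800)/(1 + 0.0552) − 1 = 2.3503%
Difference (ex-post − ex-ante) = -1.9976% → -1.998%.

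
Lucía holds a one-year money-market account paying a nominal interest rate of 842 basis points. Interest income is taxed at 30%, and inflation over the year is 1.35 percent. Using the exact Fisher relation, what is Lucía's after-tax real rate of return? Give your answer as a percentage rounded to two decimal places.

4.48%

After-tax nominal return = 8.42% × (1 − 0.3) = 5.8940%.
1 + r = 1.05894 / 1.01350 = 1.044835
After-tax real rate = 1.044835 − 1 → 4.48%.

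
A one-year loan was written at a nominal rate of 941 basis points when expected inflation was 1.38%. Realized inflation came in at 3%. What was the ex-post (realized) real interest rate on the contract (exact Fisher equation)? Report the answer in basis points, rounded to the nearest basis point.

622 basis points

Ex-post: (1 + 0.0941)/(1 + 0.0300) − 1 = 6.2233%
So the realized real rate is 622 basis points.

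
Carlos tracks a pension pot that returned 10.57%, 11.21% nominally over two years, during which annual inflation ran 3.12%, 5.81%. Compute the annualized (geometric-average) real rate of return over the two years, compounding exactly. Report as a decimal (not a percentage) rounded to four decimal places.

0.0616

Nominal growth factor = 1.1057 × 1.1121 = 1.22964897
Price-level growth factor = 1.0312 × 1.0581 = 1.09111272
Real growth factor = 1.22964897 / 1.09111272 = 1.12696786
Annualized real rate = 1.12696786^(1/2) − 1 = 6.1587% → 0.0616.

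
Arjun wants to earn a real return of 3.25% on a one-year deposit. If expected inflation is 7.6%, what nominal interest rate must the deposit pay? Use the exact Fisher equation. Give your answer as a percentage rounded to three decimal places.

11.097%

(1 + i) = (1 + r)(1 + π) = 1.03250 × 1.07600 = 1.11097
i = 1.11097 − 1, so the required nominal rate is 11.097%.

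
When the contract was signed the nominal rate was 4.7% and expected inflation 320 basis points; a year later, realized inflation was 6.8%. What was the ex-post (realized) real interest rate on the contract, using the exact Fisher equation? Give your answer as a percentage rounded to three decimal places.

Ex-post: (1 + 0.0470)/(1 + 0.0680) − 1 = -1.9663%
So the realized real rate is -1.966%.

-1.966%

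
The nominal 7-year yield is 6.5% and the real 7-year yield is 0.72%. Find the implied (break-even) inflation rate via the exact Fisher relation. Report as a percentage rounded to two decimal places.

(1 + π) = (1 + i)/(1 + r) = 1.06500 / 1.00720 = 1.057387
Break-even inflation = 1.057387 − 1 → 5.74%.

5.74%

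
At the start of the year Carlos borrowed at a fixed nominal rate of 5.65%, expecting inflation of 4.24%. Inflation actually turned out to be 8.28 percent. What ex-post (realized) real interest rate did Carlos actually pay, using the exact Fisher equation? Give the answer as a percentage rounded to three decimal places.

-2.429%

Ex-post: (1 + 0.0565)/(1 + 0.0828) − 1 = -2.4289%
So the realized real rate is -2.429%.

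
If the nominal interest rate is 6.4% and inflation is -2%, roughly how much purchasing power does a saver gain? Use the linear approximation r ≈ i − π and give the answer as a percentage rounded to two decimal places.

8.40%

r ≈ i − π = 6.4% − (-2%) = 8.40%.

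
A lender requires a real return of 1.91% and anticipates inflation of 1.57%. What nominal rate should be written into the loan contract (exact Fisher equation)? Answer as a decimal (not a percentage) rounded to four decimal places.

(1 + i) = (1 + r)(1 + π) = 1.01910 × 1.01570 = 1.03509987
i = 1.03509987 − 1, so the required nominal rate is 0.0351.

0.0351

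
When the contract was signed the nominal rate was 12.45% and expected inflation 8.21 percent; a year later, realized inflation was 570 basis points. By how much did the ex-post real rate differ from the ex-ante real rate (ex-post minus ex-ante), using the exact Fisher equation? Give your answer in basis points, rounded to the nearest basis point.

247 basis points

Ex-ante: (1 + 0.1245)/(1 + 0.0821) − 1 = 3.9183%
Ex-post: (1 + 0.1245)/(1 + 0.0570) − 1 = 6.3860%
Difference (ex-post − ex-ante) = 2.4677% → 247 basis points.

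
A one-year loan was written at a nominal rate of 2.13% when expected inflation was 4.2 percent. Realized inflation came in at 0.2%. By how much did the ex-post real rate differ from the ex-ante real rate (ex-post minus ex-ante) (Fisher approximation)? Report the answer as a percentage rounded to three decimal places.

Ex-ante: 2.13% − 4.2% = -2.070%
Ex-post: 2.13% − 0.2% = 1.930%
Difference (ex-post − ex-ante) = 4.0000% → 4.000%.

4.000%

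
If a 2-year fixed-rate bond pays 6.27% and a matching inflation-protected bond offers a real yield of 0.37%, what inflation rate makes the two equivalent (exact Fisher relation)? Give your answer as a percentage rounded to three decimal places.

5.878%

(1 + π) = (1 + i)/(1 + r) = 1.06270 / 1.00370 = 1.058783
Break-even inflation = 1.058783 − 1 → 5.878%.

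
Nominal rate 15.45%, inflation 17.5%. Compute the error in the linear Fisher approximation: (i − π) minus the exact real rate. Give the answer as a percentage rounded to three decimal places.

Approximate: r ≈ 15.450% − 17.500% = -2.0500%
Exact: (1 + 0.1545)/(1 + 0.1750) − 1 = -1.7447%
Error = -2.0500% − (-1.7447%) = -0.3053% → -0.305%.

-0.305%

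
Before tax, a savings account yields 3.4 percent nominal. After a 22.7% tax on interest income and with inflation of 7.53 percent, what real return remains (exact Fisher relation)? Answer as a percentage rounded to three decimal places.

-4.559%

After-tax nominal return = 3.4% × (1 − 0.227) = 2.6282%.
1 + r = 1.026282 / 1.07530 = 0.9544146
After-tax real rate = 0.9544146 − 1 → -4.559%.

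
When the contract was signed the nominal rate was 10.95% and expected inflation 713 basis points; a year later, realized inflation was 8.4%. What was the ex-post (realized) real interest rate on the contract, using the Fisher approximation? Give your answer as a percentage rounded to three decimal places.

Ex-post: 10.95% − 8.4% = 2.550%
So the realized real rate is 2.550%.

2.550%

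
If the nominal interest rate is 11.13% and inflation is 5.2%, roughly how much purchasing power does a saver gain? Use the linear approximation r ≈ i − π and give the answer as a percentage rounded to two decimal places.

r ≈ i − π = 11.13% − 5.2% = 5.93%.

5.93%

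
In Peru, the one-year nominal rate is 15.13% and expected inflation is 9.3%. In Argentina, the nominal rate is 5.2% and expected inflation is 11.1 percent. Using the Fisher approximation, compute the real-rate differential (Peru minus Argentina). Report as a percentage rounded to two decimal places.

Peru: 15.13% − 9.3% = 5.830%
Argentina: 5.2% − 11.1% = -5.900%
Differential = 11.730% → 11.73%.

11.73%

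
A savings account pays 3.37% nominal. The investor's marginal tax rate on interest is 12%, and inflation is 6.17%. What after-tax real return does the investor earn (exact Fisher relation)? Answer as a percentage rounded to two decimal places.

After-tax nominal return = 3.37% × (1 − 0.12) = 2.9656%.
1 + r = 1.029656 / 1.06170 = 0.969818
After-tax real rate = 0.969818 − 1 → -3.02%.

-3.02%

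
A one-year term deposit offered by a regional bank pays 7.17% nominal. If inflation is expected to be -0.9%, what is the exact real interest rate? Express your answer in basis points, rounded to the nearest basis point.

814 basis points

By the Fisher relation, 1 + r = (1 + i)/(1 + π).
1 + r = 1.07170 / 0.99100 = 1.081433
r = 1.081433 − 1 = 8.1433%, i.e. 814 basis points.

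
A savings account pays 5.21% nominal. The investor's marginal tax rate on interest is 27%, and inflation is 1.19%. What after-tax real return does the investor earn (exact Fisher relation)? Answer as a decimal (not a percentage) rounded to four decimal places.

After-tax nominal return = 5.21% × (1 − 0.27) = 3.8033%.
1 + r = 1.038033 / 1.01190 = 1.025826
After-tax real rate = 1.025826 − 1 → 0.0258.

0.0258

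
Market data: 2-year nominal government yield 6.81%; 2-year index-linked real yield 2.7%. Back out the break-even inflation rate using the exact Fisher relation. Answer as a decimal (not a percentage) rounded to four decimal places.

0.0400

(1 + π) = (1 + i)/(1 + r) = 1.06810 / 1.02700 = 1.040019
Break-even inflation = 1.040019 − 1 → 0.0400.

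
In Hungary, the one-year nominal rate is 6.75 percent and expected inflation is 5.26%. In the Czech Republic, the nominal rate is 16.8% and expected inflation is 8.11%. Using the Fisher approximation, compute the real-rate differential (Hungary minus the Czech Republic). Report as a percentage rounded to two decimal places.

Hungary: 6.75% − 5.26% = 1.490%
The Czech Republic: 16.8% − 8.11% = 8.690%
Differential = -7.200% → -7.20%.

-7.20%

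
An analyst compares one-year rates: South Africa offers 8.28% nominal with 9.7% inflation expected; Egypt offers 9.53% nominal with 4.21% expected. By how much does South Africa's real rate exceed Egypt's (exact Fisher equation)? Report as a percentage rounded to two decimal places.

South Africa: (1 + 0.0828)/(1 + 0.0970) − 1 = -1.2944%
Egypt: (1 + 0.0953)/(1 + 0.0421) − 1 = 5.1051%
Differential = -1.2944% − 5.1051% = -6.3995% → -6.40%.

-6.40%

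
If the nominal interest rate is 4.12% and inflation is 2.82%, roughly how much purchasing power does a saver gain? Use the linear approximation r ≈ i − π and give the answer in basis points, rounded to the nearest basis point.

r ≈ i − π = 4.12% − 2.82% = 130 basis points.

130 basis points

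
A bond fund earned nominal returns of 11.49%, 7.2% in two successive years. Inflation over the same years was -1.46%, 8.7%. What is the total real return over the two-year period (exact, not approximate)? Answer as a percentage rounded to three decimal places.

Nominal growth factor = 1.1149 × 1.0720 = 1.195173
Price-level growth factor = 0.9854 × 1.0870 = 1.071130
Real growth factor = 1.195173 / 1.071130 = 1.115806
Total real return = 1.115806 − 1 → 11.581%.

11.581%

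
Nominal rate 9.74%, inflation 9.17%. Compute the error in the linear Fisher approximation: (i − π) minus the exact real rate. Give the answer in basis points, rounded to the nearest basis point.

Approximate: r ≈ 9.740% − 9.170% = 0.5700%
Exact: (1 + 0.0974)/(1 + 0.0917) − 1 = 0.5221%
Error = 0.5700% − 0.5221% = 0.0479% → 5 basis points.

5 basis points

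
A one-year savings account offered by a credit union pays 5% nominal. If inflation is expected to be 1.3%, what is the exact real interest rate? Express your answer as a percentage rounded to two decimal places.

3.65%

By the Fisher identity, 1 + r = (1 + i)/(1 + π).
1 + r = 1.05000 / 1.01300 = 1.036525
r = 1.036525 − 1 = 3.6525%, i.e. 3.65%.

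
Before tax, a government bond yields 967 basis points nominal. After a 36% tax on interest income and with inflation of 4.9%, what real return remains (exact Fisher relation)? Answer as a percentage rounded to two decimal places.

1.23%

After-tax nominal return = 9.67% × (1 − 0.36) = 6.1888%.
1 + r = 1.061888 / 1.04900 = 1.012286
After-tax real rate = 1.012286 − 1 → 1.23%.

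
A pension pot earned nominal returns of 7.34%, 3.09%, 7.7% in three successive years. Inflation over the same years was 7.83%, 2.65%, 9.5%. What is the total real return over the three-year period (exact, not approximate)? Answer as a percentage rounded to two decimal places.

-1.67%

Compound the nominal returns: 1.0734 × 1.0309 × 1.0770 = 1.191774.
Compound inflation: 1.0783 × 1.0265 × 1.0950 = 1.212028.
Deflate: 1.191774 / 1.212028 = 0.983289.
Total real return = 0.983289 − 1 → -1.67%.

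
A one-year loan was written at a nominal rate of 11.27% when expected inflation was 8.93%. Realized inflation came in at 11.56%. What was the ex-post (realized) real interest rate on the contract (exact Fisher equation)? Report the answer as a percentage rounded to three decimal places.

Ex-post: (1 + 0.1127)/(1 + 0.1156) − 1 = -0.2599%
So the realized real rate is -0.260%.

-0.260%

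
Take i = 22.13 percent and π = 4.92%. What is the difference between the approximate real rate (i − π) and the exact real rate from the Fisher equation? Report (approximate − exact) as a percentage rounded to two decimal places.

0.81%

Approximate: r ≈ 22.130% − 4.920% = 17.2100%
Exact: (1 + 0.2213)/(1 + 0.0492) − 1 = 16.4030%
Error = 17.2100% − 16.4030% = 0.8070% → 0.81%.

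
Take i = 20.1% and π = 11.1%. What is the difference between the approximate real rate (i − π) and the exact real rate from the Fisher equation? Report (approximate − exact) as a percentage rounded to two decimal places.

Approximate: r ≈ 20.100% − 11.100% = 9.0000%
Exact: (1 + 0.2010)/(1 + 0.1110) − 1 = 8.1008%
Error = 9.0000% − 8.1008% = 0.8992% → 0.90%.

0.90%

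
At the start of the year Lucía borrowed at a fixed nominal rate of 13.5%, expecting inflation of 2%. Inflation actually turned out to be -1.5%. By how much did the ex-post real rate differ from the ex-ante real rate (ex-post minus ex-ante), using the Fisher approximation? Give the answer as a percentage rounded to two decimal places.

3.50%

Ex-ante: 13.5% − 2% = 11.500%
Ex-post: 13.5% − (-1.5%) = 15.000%
Difference (ex-post − ex-ante) = 3.5000% → 3.50%.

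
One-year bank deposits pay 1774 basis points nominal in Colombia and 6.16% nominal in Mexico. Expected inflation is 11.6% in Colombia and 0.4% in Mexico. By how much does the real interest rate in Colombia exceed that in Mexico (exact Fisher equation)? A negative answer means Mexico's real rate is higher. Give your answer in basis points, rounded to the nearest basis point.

-24 basis points

Colombia: (1 + 0.1774)/(1 + 0.1160) − 1 = 5.5018%
Mexico: (1 + 0.0616)/(1 + 0.0040) − 1 = 5.7371%
Differential = 5.5018% − 5.7371% = -0.2353% → -24 basis points.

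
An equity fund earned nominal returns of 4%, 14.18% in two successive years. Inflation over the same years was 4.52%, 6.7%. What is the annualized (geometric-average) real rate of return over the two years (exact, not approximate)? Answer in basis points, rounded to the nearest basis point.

Nominal growth factor = 1.0400 × 1.1418 = 1.18747200
Price-level growth factor = 1.0452 × 1.0670 = 1.11522840
Real growth factor = 1.18747200 / 1.11522840 = 1.06477920
Annualized real rate = 1.06477920^(1/2) − 1 = 3.1881% → 319 basis points.

319 basis points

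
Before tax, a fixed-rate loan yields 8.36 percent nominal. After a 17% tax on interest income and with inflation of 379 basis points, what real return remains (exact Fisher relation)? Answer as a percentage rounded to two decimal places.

After-tax nominal return = 8.36% × (1 − 0.17) = 6.9388%.
1 + r = 1.069388 / 1.03790 = 1.030338
After-tax real rate = 1.030338 − 1 → 3.03%.

3.03%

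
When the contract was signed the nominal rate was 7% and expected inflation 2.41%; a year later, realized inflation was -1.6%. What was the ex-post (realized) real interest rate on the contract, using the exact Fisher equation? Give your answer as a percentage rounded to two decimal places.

8.74%

Ex-post: (1 + 0.0700)/(1 − 0.0160) − 1 = 8.7398%
So the realized real rate is 8.74%.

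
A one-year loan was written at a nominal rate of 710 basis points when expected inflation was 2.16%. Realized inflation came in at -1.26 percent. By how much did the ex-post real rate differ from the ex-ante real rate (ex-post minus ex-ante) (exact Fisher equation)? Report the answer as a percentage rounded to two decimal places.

3.63%

Ex-ante: (1 + 0.0710)/(1 + 0.0216) − 1 = 4.8356%
Ex-post: (1 + 0.0710)/(1 − 0.0126) − 1 = 8.4667%
Difference (ex-post − ex-ante) = 3.6311% → 3.63%.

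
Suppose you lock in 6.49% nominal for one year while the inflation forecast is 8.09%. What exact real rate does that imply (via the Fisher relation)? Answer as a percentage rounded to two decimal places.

-1.48%

By the Fisher relation, 1 + r = (1 + i)/(1 + π).
1 + r = 1.06490 / 1.08090 = 0.985198
r = 0.985198 − 1 = -1.4802%, i.e. -1.48%.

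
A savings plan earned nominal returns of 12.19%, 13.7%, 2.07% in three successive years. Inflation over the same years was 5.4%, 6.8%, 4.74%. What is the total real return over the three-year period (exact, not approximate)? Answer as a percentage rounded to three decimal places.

10.430%

Nominal growth factor = 1.1219 × 1.1370 × 1.0207 = 1.302005
Price-level growth factor = 1.0540 × 1.0680 × 1.0474 = 1.179029
Real growth factor = 1.302005 / 1.179029 = 1.104303
Total real return = 1.104303 − 1 → 10.430%.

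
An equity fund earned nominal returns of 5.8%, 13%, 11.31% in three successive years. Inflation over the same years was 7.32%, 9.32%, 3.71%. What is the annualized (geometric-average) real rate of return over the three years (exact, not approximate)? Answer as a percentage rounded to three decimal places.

3.030%

Nominal growth factor = 1.0580 × 1.1300 × 1.1131 = 1.3307555740
Price-level growth factor = 1.0732 × 1.0932 × 1.0371 = 1.2167487851
Real growth factor = 1.3307555740 / 1.2167487851 = 1.0936978859
Annualized real rate = 1.0936978859^(1/3) − 1 = 3.030496% → 3.030%.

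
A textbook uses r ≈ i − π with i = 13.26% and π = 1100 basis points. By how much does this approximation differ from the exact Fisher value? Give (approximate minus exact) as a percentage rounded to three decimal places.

Approximate: r ≈ 13.260% − 11.000% = 2.2600%
Exact: (1 + 0.1326)/(1 + 0.1100) − 1 = 2.0360%
Error = 2.2600% − 2.0360% = 0.2240% → 0.224%.

0.224%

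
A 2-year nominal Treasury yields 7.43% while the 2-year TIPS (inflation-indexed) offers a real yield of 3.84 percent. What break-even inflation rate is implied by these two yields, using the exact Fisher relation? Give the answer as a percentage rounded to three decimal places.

3.457%

(1 + π) = (1 + i)/(1 + r) = 1.07430 / 1.03840 = 1.034572
Break-even inflation = 1.034572 − 1 → 3.457%.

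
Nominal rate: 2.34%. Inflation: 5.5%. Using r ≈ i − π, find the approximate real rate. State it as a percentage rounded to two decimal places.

r ≈ i − π = 2.34% − 5.5% = -3.16%.

-3.16%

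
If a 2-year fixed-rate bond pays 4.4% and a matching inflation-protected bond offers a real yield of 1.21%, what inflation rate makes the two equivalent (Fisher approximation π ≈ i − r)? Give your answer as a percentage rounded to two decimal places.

π ≈ i − r = 4.4% − 1.21% → 3.19%.

3.19%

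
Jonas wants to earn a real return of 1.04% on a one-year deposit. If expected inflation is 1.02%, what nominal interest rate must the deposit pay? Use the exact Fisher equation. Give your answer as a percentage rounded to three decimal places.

2.071%

(1 + i) = (1 + r)(1 + π) = 1.01040 × 1.01020 = 1.02070608
i = 1.02070608 − 1, so the required nominal rate is 2.071%.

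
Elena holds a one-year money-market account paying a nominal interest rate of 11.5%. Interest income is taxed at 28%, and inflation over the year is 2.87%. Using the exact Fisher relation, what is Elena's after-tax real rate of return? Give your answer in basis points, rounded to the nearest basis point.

526 basis points

After-tax nominal return = 11.5% × (1 − 0.28) = 8.2800%.
1 + r = 1.08280 / 1.02870 = 1.052591
After-tax real rate = 1.052591 − 1 → 526 basis points.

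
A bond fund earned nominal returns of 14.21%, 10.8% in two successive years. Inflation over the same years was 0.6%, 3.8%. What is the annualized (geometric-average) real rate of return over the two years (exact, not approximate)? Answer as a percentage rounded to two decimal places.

10.08%

Compound the nominal returns: 1.1421 × 1.1080 = 1.26544680.
Compound inflation: 1.0060 × 1.0380 = 1.04422800.
Deflate: 1.26544680 / 1.04422800 = 1.21184914.
Annualized real rate = 1.21184914^(1/2) − 1 = 10.0840% → 10.08%.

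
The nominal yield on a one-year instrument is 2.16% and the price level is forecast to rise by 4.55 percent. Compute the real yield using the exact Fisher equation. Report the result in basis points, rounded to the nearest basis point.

-229 basis points

1 + r = 1.02160 / 1.04550 = 0.977140
r = 0.977140 − 1 = -2.2860%, i.e. -229 basis points.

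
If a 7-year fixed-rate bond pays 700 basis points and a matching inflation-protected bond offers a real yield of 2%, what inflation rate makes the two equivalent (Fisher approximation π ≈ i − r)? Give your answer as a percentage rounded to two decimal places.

5.00%

π ≈ i − r = 7% − 2% → 5.00%.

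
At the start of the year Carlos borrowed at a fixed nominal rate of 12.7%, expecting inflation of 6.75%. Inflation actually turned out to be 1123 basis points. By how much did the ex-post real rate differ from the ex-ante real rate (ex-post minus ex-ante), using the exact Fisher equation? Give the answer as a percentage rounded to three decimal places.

-4.252%

Ex-ante: (1 + 0.1270)/(1 + 0.0675) − 1 = 5.5738%
Ex-post: (1 + 0.1270)/(1 + 0.1123) − 1 = 1.3216%
Difference (ex-post − ex-ante) = -4.2522% → -4.252%.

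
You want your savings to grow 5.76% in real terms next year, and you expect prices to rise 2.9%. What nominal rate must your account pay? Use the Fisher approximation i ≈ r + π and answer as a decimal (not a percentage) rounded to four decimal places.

i ≈ r + π = 5.76% + 2.9% = 0.0866.

0.0866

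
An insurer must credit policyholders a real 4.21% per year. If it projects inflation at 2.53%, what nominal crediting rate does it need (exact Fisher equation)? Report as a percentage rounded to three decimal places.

(1 + i) = (1 + r)(1 + π) = 1.04210 × 1.02530 = 1.06846513
i = 1.06846513 − 1, so the required nominal rate is 6.847%.

6.847%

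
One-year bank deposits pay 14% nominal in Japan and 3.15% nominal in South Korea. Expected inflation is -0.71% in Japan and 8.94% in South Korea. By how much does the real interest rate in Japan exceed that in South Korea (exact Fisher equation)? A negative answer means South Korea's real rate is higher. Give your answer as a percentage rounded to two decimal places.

20.13%

Japan: (1 + 0.1400)/(1 − 0.0071) − 1 = 14.8152%
South Korea: (1 + 0.0315)/(1 + 0.0894) − 1 = -5.3149%
Differential = 14.8152% − (-5.3149%) = 20.1300% → 20.13%.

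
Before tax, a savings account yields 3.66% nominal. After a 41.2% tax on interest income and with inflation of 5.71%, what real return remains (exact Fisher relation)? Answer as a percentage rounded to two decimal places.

-3.37%

After-tax nominal return = 3.66% × (1 − 0.412) = 2.15208%.
1 + r = 1.0215208 / 1.05710 = 0.966343
After-tax real rate = 0.966343 − 1 → -3.37%.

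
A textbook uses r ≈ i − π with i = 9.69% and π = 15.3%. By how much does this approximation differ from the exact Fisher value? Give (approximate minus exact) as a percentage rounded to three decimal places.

Approximate: r ≈ 9.690% − 15.300% = -5.6100%
Exact: (1 + 0.0969)/(1 + 0.1530) − 1 = -4.8656%
Error = -5.6100% − (-4.8656%) = -0.7444% → -0.744%.

-0.744%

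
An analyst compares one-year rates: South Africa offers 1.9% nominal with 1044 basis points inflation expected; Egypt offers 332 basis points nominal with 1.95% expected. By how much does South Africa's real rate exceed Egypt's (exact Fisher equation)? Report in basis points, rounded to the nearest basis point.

-908 basis points

South Africa: (1 + 0.0190)/(1 + 0.1044) − 1 = -7.7327%
Egypt: (1 + 0.0332)/(1 + 0.0195) − 1 = 1.3438%
Differential = -7.7327% − 1.3438% = -9.0765% → -908 basis points.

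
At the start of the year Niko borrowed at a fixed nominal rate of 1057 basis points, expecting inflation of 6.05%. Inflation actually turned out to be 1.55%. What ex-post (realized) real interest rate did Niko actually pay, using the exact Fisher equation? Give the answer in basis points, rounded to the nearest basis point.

Ex-post: (1 + 0.1057)/(1 + 0.0155) − 1 = 8.8823%
So the realized real rate is 888 basis points.

888 basis points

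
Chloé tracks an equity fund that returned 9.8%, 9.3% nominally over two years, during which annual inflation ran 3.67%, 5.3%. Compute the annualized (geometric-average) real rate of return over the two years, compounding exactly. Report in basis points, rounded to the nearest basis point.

485 basis points

Nominal growth factor = 1.0980 × 1.0930 = 1.20011400
Price-level growth factor = 1.0367 × 1.0530 = 1.09164510
Real growth factor = 1.20011400 / 1.09164510 = 1.09936279
Annualized real rate = 1.09936279^(1/2) − 1 = 4.8505% → 485 basis points.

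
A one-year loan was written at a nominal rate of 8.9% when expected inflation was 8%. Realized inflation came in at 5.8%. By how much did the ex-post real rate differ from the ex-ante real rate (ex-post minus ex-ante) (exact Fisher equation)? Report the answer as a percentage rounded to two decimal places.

2.10%

Ex-ante: (1 + 0.0890)/(1 + 0.0800) − 1 = 0.8333%
Ex-post: (1 + 0.0890)/(1 + 0.0580) − 1 = 2.9301%
Difference (ex-post − ex-ante) = 2.0967% → 2.10%.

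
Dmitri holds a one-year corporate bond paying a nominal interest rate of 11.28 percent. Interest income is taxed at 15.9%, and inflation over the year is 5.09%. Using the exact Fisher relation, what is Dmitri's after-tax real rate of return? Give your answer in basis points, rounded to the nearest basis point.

After-tax nominal return = 11.28% × (1 − 0.159) = 9.48648%.
1 + r = 1.0948648 / 1.05090 = 1.041835
After-tax real rate = 1.041835 − 1 → 418 basis points.

418 basis points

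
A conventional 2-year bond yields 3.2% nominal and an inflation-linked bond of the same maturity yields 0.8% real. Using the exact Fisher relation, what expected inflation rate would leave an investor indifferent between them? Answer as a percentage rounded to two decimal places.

2.38%

(1 + π) = (1 + i)/(1 + r) = 1.03200 / 1.00800 = 1.023810
Break-even inflation = 1.023810 − 1 → 2.38%.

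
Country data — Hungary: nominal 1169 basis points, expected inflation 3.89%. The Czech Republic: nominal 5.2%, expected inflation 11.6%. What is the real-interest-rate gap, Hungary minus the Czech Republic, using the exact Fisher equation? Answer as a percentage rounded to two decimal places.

13.24%

Hungary: (1 + 0.1169)/(1 + 0.0389) − 1 = 7.5079%
The Czech Republic: (1 + 0.0520)/(1 + 0.1160) − 1 = -5.7348%
Differential = 7.5079% − (-5.7348%) = 13.2427% → 13.24%.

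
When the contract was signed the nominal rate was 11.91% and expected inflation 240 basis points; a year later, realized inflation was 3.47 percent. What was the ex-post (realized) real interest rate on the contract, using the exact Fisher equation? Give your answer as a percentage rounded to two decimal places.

8.16%

Ex-post: (1 + 0.1191)/(1 + 0.0347) − 1 = 8.1570%
So the realized real rate is 8.16%.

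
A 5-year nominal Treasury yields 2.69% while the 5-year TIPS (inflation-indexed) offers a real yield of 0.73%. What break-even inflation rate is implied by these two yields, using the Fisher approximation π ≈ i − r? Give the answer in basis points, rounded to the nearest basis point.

196 basis points

π ≈ i − r = 2.69% − 0.73% → 196 basis points.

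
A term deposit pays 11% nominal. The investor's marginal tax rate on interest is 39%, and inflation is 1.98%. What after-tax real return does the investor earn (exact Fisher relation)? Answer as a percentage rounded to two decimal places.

After-tax nominal return = 11% × (1 − 0.39) = 6.7100%.
1 + r = 1.06710 / 1.01980 = 1.046382
After-tax real rate = 1.046382 − 1 → 4.64%.

4.64%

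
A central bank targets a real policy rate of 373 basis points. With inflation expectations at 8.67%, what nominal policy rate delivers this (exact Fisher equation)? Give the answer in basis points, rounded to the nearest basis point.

(1 + i) = (1 + r)(1 + π) = 1.03730 × 1.08670 = 1.12723391
i = 1.12723391 − 1, so the required nominal rate is 1272 basis points.

1272 basis points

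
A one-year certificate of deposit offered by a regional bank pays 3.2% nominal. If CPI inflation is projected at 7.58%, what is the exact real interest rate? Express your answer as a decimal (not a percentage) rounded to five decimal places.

By the Fisher relation, 1 + r = (1 + i)/(1 + π).
1 + r = 1.03200 / 1.07580 = 0.959286
r = 0.959286 − 1 = -4.0714%, i.e. -0.04071.

-0.04071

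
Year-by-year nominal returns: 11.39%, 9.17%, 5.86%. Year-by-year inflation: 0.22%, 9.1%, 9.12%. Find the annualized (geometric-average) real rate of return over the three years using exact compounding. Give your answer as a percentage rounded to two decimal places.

Nominal growth factor = 1.1139 × 1.0917 × 1.0586 = 1.287304845
Price-level growth factor = 1.0022 × 1.0910 × 1.0912 = 1.193118298
Real growth factor = 1.287304845 / 1.193118298 = 1.078941499
Annualized real rate = 1.078941499^(1/3) − 1 = 2.56503% → 2.57%.

2.57%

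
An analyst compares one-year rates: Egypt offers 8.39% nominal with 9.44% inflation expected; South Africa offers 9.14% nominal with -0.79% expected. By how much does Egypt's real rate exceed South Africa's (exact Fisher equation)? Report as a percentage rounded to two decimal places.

Egypt: (1 + 0.0839)/(1 + 0.0944) − 1 = -0.9594%
South Africa: (1 + 0.0914)/(1 − 0.0079) − 1 = 10.0091%
Differential = -0.9594% − 10.0091% = -10.9685% → -10.97%.

-10.97%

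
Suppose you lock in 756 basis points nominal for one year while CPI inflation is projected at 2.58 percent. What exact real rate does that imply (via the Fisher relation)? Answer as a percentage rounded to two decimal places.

4.85%

1 + r = 1.07560 / 1.02580 = 1.048547
r = 1.048547 − 1 = 4.8547%, i.e. 4.85%.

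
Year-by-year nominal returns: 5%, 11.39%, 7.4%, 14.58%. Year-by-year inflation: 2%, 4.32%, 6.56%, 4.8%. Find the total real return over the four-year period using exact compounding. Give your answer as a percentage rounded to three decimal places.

Nominal growth factor = 1.0500 × 1.1139 × 1.0740 × 1.1458 = 1.439291
Price-level growth factor = 1.0200 × 1.0432 × 1.0656 × 1.0480 = 1.188292
Real growth factor = 1.439291 / 1.188292 = 1.211226
Total real return = 1.211226 − 1 → 21.123%.

21.123%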